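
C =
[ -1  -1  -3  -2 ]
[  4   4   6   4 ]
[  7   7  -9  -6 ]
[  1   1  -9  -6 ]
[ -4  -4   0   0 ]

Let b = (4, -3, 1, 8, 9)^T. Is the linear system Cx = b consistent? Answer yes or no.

Row reduce the augmented matrix [C | b].
R2 ← R2 + (4)·R1: [0, 0, -6, -4, 13]
R3 ← R3 + (7)·R1: [0, 0, -30, -20, 29]
R4 ← R4 + R1: [0, 0, -12, -8, 12]
R5 ← R5 − (4)·R1: [0, 0, 12, 8, -7]
R3 ← R3 − (5)·R2: [0, 0, 0, 0, -36]
R4 ← R4 − (2)·R2: [0, 0, 0, 0, -14]
R5 ← R5 + (2)·R2: [0, 0, 0, 0, 19]
R4 ← R4 − (7/18)·R3: [0, 0, 0, 0, 0]
R5 ← R5 + (19/36)·R3: [0, 0, 0, 0, 0]
The echelon form has 3 nonzero rows; the last pivot sits in the augmented column, so rank(C) = 2 but rank([C|b]) = 3.
Since the ranks differ, the system is inconsistent.

no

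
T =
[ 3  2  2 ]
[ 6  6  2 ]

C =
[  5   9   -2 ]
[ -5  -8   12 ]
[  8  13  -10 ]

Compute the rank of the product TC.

First compute TC:
[[ 21,  37,  -2],
 [ 16,  32,  40]]
Now row reduce the product.
R2 ← R2 − (16/21)·R1: [0, 80/21, 872/21]
2 nonzero rows, so rank(TC) = 2.

2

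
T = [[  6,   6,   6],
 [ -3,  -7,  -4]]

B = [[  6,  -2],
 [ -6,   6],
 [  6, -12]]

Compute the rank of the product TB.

2

First compute TB:
[[ 36, -48],
 [  0,  12]]
Now row reduce the product.
2 nonzero rows, so rank(TB) = 2.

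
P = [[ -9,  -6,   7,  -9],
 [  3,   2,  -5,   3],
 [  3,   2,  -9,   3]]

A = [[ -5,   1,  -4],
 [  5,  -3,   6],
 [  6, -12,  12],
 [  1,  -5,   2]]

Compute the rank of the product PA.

First compute PA:
[[ 48, -30,  66],
 [-32,  42, -54],
 [-56,  90, -102]]
Now row reduce the product.
R2 ← R2 + (2/3)·R1: [0, 22, -10]
R3 ← R3 + (7/6)·R1: [0, 55, -25]
R3 ← R3 − (5/2)·R2: [0, 0, 0]
2 nonzero rows, so rank(PA) = 2.

2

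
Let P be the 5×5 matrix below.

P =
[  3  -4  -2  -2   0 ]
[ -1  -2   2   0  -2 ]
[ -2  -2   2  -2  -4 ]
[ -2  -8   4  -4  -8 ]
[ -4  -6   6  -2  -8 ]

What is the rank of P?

3

Row reduce to echelon form.
R2 ← R2 + (1/3)·R1: [0, -10/3, 4/3, -2/3, -2]
R3 ← R3 + (2/3)·R1: [0, -14/3, 2/3, -10/3, -4]
R4 ← R4 + (2/3)·R1: [0, -32/3, 8/3, -16/3, -8]
R5 ← R5 + (4/3)·R1: [0, -34/3, 10/3, -14/3, -8]
R3 ← R3 − (7/5)·R2: [0, 0, -6/5, -12/5, -6/5]
R4 ← R4 − (16/5)·R2: [0, 0, -8/5, -16/5, -8/5]
R5 ← R5 − (17/5)·R2: [0, 0, -6/5, -12/5, -6/5]
R4 ← R4 − (4/3)·R3: [0, 0, 0, 0, 0]
R5 ← R5 − R3: [0, 0, 0, 0, 0]
Echelon form has 3 nonzero rows, so rank(P) = 3.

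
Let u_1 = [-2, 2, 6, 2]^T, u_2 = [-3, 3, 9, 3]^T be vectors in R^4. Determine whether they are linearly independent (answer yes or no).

Form the matrix with these vectors as rows and row reduce.
R2 ← R2 − (3/2)·R1: [0, 0, 0, 0]
1 nonzero row, so the 2 vectors span a space of dimension 1.
Since 1 < 2, the vectors are linearly dependent.

no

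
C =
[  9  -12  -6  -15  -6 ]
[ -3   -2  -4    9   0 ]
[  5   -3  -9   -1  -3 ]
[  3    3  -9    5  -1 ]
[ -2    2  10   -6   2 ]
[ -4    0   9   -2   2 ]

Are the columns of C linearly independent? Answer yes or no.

no

Row reduce C to echelon form.
R2 ← R2 + (1/3)·R1: [0, -6, -6, 4, -2]
R3 ← R3 − (5/9)·R1: [0, 11/3, -17/3, 22/3, 1/3]
R4 ← R4 − (1/3)·R1: [0, 7, -7, 10, 1]
R5 ← R5 + (2/9)·R1: [0, -2/3, 26/3, -28/3, 2/3]
R6 ← R6 + (4/9)·R1: [0, -16/3, 19/3, -26/3, -2/3]
R3 ← R3 + (11/18)·R2: [0, 0, -28/3, 88/9, -8/9]
R4 ← R4 + (7/6)·R2: [0, 0, -14, 44/3, -4/3]
R5 ← R5 − (1/9)·R2: [0, 0, 28/3, -88/9, 8/9]
R6 ← R6 − (8/9)·R2: [0, 0, 35/3, -110/9, 10/9]
R4 ← R4 − (3/2)·R3: [0, 0, 0, 0, 0]
R5 ← R5 + R3: [0, 0, 0, 0, 0]
R6 ← R6 + (5/4)·R3: [0, 0, 0, 0, 0]
3 pivots among 5 columns.
Only 3 < 5 pivot columns, so the columns are linearly dependent.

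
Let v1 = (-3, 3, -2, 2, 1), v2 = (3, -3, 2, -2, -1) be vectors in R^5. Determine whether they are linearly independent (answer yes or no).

no

Form the matrix with these vectors as rows and row reduce.
R2 ← R2 + R1: [0, 0, 0, 0, 0]
1 nonzero row, so the 2 vectors span a space of dimension 1.
Since 1 < 2, the vectors are linearly dependent.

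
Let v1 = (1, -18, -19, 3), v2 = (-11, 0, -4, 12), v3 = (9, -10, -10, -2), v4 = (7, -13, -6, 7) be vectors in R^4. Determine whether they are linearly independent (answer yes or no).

Form the matrix with these vectors as rows and row reduce.
R2 ← R2 + (11)·R1: [0, -198, -213, 45]
R3 ← R3 − (9)·R1: [0, 152, 161, -29]
R4 ← R4 − (7)·R1: [0, 113, 127, -14]
R3 ← R3 + (76/99)·R2: [0, 0, -83/33, 61/11]
R4 ← R4 + (113/198)·R2: [0, 0, 359/66, 257/22]
R4 ← R4 + (359/166)·R3: [0, 0, 0, 1965/83]
4 nonzero rows, so the 4 vectors span a space of dimension 4.
Since 4 = 4, the vectors are linearly independent.

yes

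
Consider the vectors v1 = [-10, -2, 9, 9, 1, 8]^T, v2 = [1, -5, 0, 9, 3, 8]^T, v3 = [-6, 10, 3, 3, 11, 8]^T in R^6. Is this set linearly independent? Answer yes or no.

yes

Form the matrix with these vectors as rows and row reduce.
R2 ← R2 + (1/10)·R1: [0, -26/5, 9/10, 99/10, 31/10, 44/5]
R3 ← R3 − (3/5)·R1: [0, 56/5, -12/5, -12/5, 52/5, 16/5]
R3 ← R3 + (28/13)·R2: [0, 0, -6/13, 246/13, 222/13, 288/13]
3 nonzero rows, so the 3 vectors span a space of dimension 3.
Since 3 = 3, the vectors are linearly independent.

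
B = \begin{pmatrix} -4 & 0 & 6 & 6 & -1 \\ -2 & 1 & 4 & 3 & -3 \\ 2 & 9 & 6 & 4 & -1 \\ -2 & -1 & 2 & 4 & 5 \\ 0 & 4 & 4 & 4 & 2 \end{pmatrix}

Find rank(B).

Row reduce to echelon form.
R2 ← R2 − (1/2)·R1: [0, 1, 1, 0, -5/2]
R3 ← R3 + (1/2)·R1: [0, 9, 9, 7, -3/2]
R4 ← R4 − (1/2)·R1: [0, -1, -1, 1, 11/2]
R3 ← R3 − (9)·R2: [0, 0, 0, 7, 21]
R4 ← R4 + R2: [0, 0, 0, 1, 3]
R5 ← R5 − (4)·R2: [0, 0, 0, 4, 12]
R4 ← R4 − (1/7)·R3: [0, 0, 0, 0, 0]
R5 ← R5 − (4/7)·R3: [0, 0, 0, 0, 0]
Echelon form has 3 nonzero rows, so rank(B) = 3.

3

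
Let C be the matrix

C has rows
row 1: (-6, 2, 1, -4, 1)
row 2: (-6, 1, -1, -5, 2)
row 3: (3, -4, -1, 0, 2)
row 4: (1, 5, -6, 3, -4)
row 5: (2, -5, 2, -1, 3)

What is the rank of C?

Row reduce to echelon form.
R2 ← R2 − R1: [0, -1, -2, -1, 1]
R3 ← R3 + (1/2)·R1: [0, -3, -1/2, -2, 5/2]
R4 ← R4 + (1/6)·R1: [0, 16/3, -35/6, 7/3, -23/6]
R5 ← R5 + (1/3)·R1: [0, -13/3, 7/3, -7/3, 10/3]
R3 ← R3 − (3)·R2: [0, 0, 11/2, 1, -1/2]
R4 ← R4 + (16/3)·R2: [0, 0, -33/2, -3, 3/2]
R5 ← R5 − (13/3)·R2: [0, 0, 11, 2, -1]
R4 ← R4 + (3)·R3: [0, 0, 0, 0, 0]
R5 ← R5 − (2)·R3: [0, 0, 0, 0, 0]
Echelon form has 3 nonzero rows, so rank(C) = 3.

3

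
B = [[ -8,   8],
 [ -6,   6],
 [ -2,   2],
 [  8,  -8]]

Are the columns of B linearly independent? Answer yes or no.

Row reduce B to echelon form.
R2 ← R2 − (3/4)·R1: [0, 0]
R3 ← R3 − (1/4)·R1: [0, 0]
R4 ← R4 + R1: [0, 0]
1 pivot among 2 columns.
Only 1 < 2 pivot columns, so the columns are linearly dependent.

no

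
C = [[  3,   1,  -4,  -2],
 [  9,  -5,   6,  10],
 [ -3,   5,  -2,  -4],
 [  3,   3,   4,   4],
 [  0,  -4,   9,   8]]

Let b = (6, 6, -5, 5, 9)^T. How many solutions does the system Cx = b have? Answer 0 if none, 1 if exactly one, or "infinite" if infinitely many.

0

Row reduce the augmented matrix [C | b].
R2 ← R2 − (3)·R1: [0, -8, 18, 16, -12]
R3 ← R3 + R1: [0, 6, -6, -6, 1]
R4 ← R4 − R1: [0, 2, 8, 6, -1]
R3 ← R3 + (3/4)·R2: [0, 0, 15/2, 6, -8]
R4 ← R4 + (1/4)·R2: [0, 0, 25/2, 10, -4]
R5 ← R5 − (1/2)·R2: [0, 0, 0, 0, 15]
R4 ← R4 − (5/3)·R3: [0, 0, 0, 0, 28/3]
R5 ← R5 − (45/28)·R4: [0, 0, 0, 0, 0]
The echelon form has 4 nonzero rows; the last pivot sits in the augmented column, so rank(C) = 3 but rank([C|b]) = 4.
Since the ranks differ, the system is inconsistent.
It has no solutions.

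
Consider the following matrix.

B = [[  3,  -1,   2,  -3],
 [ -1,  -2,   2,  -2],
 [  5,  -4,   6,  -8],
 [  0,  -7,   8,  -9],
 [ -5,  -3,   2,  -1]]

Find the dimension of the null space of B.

2

Row reduce to echelon form.
R2 ← R2 + (1/3)·R1: [0, -7/3, 8/3, -3]
R3 ← R3 − (5/3)·R1: [0, -7/3, 8/3, -3]
R5 ← R5 + (5/3)·R1: [0, -14/3, 16/3, -6]
R3 ← R3 − R2: [0, 0, 0, 0]
R4 ← R4 − (3)·R2: [0, 0, 0, 0]
R5 ← R5 − (2)·R2: [0, 0, 0, 0]
2 nonzero rows, so rank(B) = 2.
B has 4 columns; by rank–nullity, nullity = 4 − 2 = 2.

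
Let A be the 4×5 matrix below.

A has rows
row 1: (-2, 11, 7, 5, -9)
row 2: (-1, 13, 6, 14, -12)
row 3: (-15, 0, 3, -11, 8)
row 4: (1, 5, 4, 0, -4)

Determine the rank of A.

4

Row reduce to echelon form.
R2 ← R2 − (1/2)·R1: [0, 15/2, 5/2, 23/2, -15/2]
R3 ← R3 − (15/2)·R1: [0, -165/2, -99/2, -97/2, 151/2]
R4 ← R4 + (1/2)·R1: [0, 21/2, 15/2, 5/2, -17/2]
R3 ← R3 + (11)·R2: [0, 0, -22, 78, -7]
R4 ← R4 − (7/5)·R2: [0, 0, 4, -68/5, 2]
R4 ← R4 + (2/11)·R3: [0, 0, 0, 32/55, 8/11]
Echelon form has 4 nonzero rows, so rank(A) = 4.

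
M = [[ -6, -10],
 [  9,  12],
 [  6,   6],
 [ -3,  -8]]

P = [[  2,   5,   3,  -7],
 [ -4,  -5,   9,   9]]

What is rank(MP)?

2

First compute MP:
[[ 28,  20, -108, -48],
 [-30, -15, 135,  45],
 [-12,   0,  72,  12],
 [ 26,  25, -81, -51]]
Now row reduce the product.
R2 ← R2 + (15/14)·R1: [0, 45/7, 135/7, -45/7]
R3 ← R3 + (3/7)·R1: [0, 60/7, 180/7, -60/7]
R4 ← R4 − (13/14)·R1: [0, 45/7, 135/7, -45/7]
R3 ← R3 − (4/3)·R2: [0, 0, 0, 0]
R4 ← R4 − R2: [0, 0, 0, 0]
2 nonzero rows, so rank(MP) = 2.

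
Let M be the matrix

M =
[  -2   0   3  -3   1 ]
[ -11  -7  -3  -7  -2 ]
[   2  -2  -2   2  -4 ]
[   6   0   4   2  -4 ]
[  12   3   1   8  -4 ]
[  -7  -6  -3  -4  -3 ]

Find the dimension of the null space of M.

Row reduce to echelon form.
R2 ← R2 − (11/2)·R1: [0, -7, -39/2, 19/2, -15/2]
R3 ← R3 + R1: [0, -2, 1, -1, -3]
R4 ← R4 + (3)·R1: [0, 0, 13, -7, -1]
R5 ← R5 + (6)·R1: [0, 3, 19, -10, 2]
R6 ← R6 − (7/2)·R1: [0, -6, -27/2, 13/2, -13/2]
R3 ← R3 − (2/7)·R2: [0, 0, 46/7, -26/7, -6/7]
R5 ← R5 + (3/7)·R2: [0, 0, 149/14, -83/14, -17/14]
R6 ← R6 − (6/7)·R2: [0, 0, 45/14, -23/14, -1/14]
R4 ← R4 − (91/46)·R3: [0, 0, 0, 8/23, 16/23]
R5 ← R5 − (149/92)·R3: [0, 0, 0, 2/23, 4/23]
R6 ← R6 − (45/92)·R3: [0, 0, 0, 4/23, 8/23]
R5 ← R5 − (1/4)·R4: [0, 0, 0, 0, 0]
R6 ← R6 − (1/2)·R4: [0, 0, 0, 0, 0]
4 nonzero rows, so rank(M) = 4.
M has 5 columns; by rank–nullity, nullity = 5 − 4 = 1.

1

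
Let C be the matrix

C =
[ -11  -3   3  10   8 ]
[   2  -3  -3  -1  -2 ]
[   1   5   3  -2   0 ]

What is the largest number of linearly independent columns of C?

Row reduce to echelon form.
R2 ← R2 + (2/11)·R1: [0, -39/11, -27/11, 9/11, -6/11]
R3 ← R3 + (1/11)·R1: [0, 52/11, 36/11, -12/11, 8/11]
R3 ← R3 + (4/3)·R2: [0, 0, 0, 0, 0]
Echelon form has 2 nonzero rows, so rank(C) = 2.
The rank gives the maximum number of linearly independent columns: 2.

2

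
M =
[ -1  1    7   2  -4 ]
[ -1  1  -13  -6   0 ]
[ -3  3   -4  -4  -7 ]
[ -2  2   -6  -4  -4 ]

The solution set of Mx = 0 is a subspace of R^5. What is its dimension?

Row reduce to echelon form.
R2 ← R2 − R1: [0, 0, -20, -8, 4]
R3 ← R3 − (3)·R1: [0, 0, -25, -10, 5]
R4 ← R4 − (2)·R1: [0, 0, -20, -8, 4]
R3 ← R3 − (5/4)·R2: [0, 0, 0, 0, 0]
R4 ← R4 − R2: [0, 0, 0, 0, 0]
2 nonzero rows, so rank(M) = 2.
M has 5 columns; by rank–nullity, nullity = 5 − 2 = 3.

3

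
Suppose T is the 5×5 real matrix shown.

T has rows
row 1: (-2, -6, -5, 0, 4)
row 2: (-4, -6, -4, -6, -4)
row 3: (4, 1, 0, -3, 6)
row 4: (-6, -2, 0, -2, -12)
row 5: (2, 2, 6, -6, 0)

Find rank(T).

4

Row reduce to echelon form.
R2 ← R2 − (2)·R1: [0, 6, 6, -6, -12]
R3 ← R3 + (2)·R1: [0, -11, -10, -3, 14]
R4 ← R4 − (3)·R1: [0, 16, 15, -2, -24]
R5 ← R5 + R1: [0, -4, 1, -6, 4]
R3 ← R3 + (11/6)·R2: [0, 0, 1, -14, -8]
R4 ← R4 − (8/3)·R2: [0, 0, -1, 14, 8]
R5 ← R5 + (2/3)·R2: [0, 0, 5, -10, -4]
R4 ← R4 + R3: [0, 0, 0, 0, 0]
R5 ← R5 − (5)·R3: [0, 0, 0, 60, 36]
Swap R4 ↔ R5
Echelon form has 4 nonzero rows, so rank(T) = 4.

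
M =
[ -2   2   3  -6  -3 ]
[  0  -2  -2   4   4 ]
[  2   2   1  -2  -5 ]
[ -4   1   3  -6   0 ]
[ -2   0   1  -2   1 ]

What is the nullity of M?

3

Row reduce to echelon form.
R3 ← R3 + R1: [0, 4, 4, -8, -8]
R4 ← R4 − (2)·R1: [0, -3, -3, 6, 6]
R5 ← R5 − R1: [0, -2, -2, 4, 4]
R3 ← R3 + (2)·R2: [0, 0, 0, 0, 0]
R4 ← R4 − (3/2)·R2: [0, 0, 0, 0, 0]
R5 ← R5 − R2: [0, 0, 0, 0, 0]
2 nonzero rows, so rank(M) = 2.
M has 5 columns; by rank–nullity, nullity = 5 − 2 = 3.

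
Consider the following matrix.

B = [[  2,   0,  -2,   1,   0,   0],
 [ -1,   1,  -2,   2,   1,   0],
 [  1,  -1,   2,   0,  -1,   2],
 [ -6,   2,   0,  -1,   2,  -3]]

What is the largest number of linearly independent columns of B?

3

Row reduce to echelon form.
R2 ← R2 + (1/2)·R1: [0, 1, -3, 5/2, 1, 0]
R3 ← R3 − (1/2)·R1: [0, -1, 3, -1/2, -1, 2]
R4 ← R4 + (3)·R1: [0, 2, -6, 2, 2, -3]
R3 ← R3 + R2: [0, 0, 0, 2, 0, 2]
R4 ← R4 − (2)·R2: [0, 0, 0, -3, 0, -3]
R4 ← R4 + (3/2)·R3: [0, 0, 0, 0, 0, 0]
Echelon form has 3 nonzero rows, so rank(B) = 3.
The rank gives the maximum number of linearly independent columns: 3.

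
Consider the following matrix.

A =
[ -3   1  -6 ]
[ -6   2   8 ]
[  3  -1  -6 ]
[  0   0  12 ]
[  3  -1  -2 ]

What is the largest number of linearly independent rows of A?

2

Row reduce to echelon form.
R2 ← R2 − (2)·R1: [0, 0, 20]
R3 ← R3 + R1: [0, 0, -12]
R5 ← R5 + R1: [0, 0, -8]
R3 ← R3 + (3/5)·R2: [0, 0, 0]
R4 ← R4 − (3/5)·R2: [0, 0, 0]
R5 ← R5 + (2/5)·R2: [0, 0, 0]
Echelon form has 2 nonzero rows, so rank(A) = 2.
The rank gives the maximum number of linearly independent rows: 2.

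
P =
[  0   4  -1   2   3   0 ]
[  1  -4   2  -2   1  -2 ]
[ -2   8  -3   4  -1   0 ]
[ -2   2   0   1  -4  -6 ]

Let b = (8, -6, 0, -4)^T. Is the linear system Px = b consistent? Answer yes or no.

Row reduce the augmented matrix [P | b].
Swap R1 ↔ R2
R3 ← R3 + (2)·R1: [0, 0, 1, 0, 1, -4, -12]
R4 ← R4 + (2)·R1: [0, -6, 4, -3, -2, -10, -16]
R4 ← R4 + (3/2)·R2: [0, 0, 5/2, 0, 5/2, -10, -4]
R4 ← R4 − (5/2)·R3: [0, 0, 0, 0, 0, 0, 26]
The echelon form has 4 nonzero rows; the last pivot sits in the augmented column, so rank(P) = 3 but rank([P|b]) = 4.
Since the ranks differ, the system is inconsistent.

no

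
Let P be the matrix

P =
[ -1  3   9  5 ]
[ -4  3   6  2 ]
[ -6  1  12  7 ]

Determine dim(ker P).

1

Row reduce to echelon form.
R2 ← R2 − (4)·R1: [0, -9, -30, -18]
R3 ← R3 − (6)·R1: [0, -17, -42, -23]
R3 ← R3 − (17/9)·R2: [0, 0, 44/3, 11]
3 nonzero rows, so rank(P) = 3.
P has 4 columns; by rank–nullity, nullity = 4 − 3 = 1.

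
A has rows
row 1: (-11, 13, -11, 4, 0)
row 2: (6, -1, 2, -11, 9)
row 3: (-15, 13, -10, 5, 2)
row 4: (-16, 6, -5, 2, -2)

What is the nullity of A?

1

Row reduce to echelon form.
R2 ← R2 + (6/11)·R1: [0, 67/11, -4, -97/11, 9]
R3 ← R3 − (15/11)·R1: [0, -52/11, 5, -5/11, 2]
R4 ← R4 − (16/11)·R1: [0, -142/11, 11, -42/11, -2]
R3 ← R3 + (52/67)·R2: [0, 0, 127/67, -489/67, 602/67]
R4 ← R4 + (142/67)·R2: [0, 0, 169/67, -1508/67, 1144/67]
R4 ← R4 − (169/127)·R3: [0, 0, 0, -1625/127, 650/127]
4 nonzero rows, so rank(A) = 4.
A has 5 columns; by rank–nullity, nullity = 5 − 4 = 1.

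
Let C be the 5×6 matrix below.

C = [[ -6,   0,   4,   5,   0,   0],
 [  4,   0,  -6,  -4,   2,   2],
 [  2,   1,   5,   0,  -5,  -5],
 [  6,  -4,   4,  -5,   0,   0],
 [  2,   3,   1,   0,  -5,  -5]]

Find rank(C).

Row reduce to echelon form.
R2 ← R2 + (2/3)·R1: [0, 0, -10/3, -2/3, 2, 2]
R3 ← R3 + (1/3)·R1: [0, 1, 19/3, 5/3, -5, -5]
R4 ← R4 + R1: [0, -4, 8, 0, 0, 0]
R5 ← R5 + (1/3)·R1: [0, 3, 7/3, 5/3, -5, -5]
Swap R2 ↔ R3
R4 ← R4 + (4)·R2: [0, 0, 100/3, 20/3, -20, -20]
R5 ← R5 − (3)·R2: [0, 0, -50/3, -10/3, 10, 10]
R4 ← R4 + (10)·R3: [0, 0, 0, 0, 0, 0]
R5 ← R5 − (5)·R3: [0, 0, 0, 0, 0, 0]
Echelon form has 3 nonzero rows, so rank(C) = 3.

3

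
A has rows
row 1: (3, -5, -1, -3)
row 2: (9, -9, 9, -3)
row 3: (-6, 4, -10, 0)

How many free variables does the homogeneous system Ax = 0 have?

2

Row reduce to echelon form.
R2 ← R2 − (3)·R1: [0, 6, 12, 6]
R3 ← R3 + (2)·R1: [0, -6, -12, -6]
R3 ← R3 + R2: [0, 0, 0, 0]
2 nonzero rows, so rank(A) = 2.
A has 4 columns; by rank–nullity, nullity = 4 − 2 = 2.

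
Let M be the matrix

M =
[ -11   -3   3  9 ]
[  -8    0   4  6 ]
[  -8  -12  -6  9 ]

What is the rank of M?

Row reduce to echelon form.
R2 ← R2 − (8/11)·R1: [0, 24/11, 20/11, -6/11]
R3 ← R3 − (8/11)·R1: [0, -108/11, -90/11, 27/11]
R3 ← R3 + (9/2)·R2: [0, 0, 0, 0]
Echelon form has 2 nonzero rows, so rank(M) = 2.

2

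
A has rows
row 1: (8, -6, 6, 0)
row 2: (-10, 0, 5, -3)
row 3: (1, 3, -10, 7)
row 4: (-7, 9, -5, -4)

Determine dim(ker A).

Row reduce to echelon form.
R2 ← R2 + (5/4)·R1: [0, -15/2, 25/2, -3]
R3 ← R3 − (1/8)·R1: [0, 15/4, -43/4, 7]
R4 ← R4 + (7/8)·R1: [0, 15/4, 1/4, -4]
R3 ← R3 + (1/2)·R2: [0, 0, -9/2, 11/2]
R4 ← R4 + (1/2)·R2: [0, 0, 13/2, -11/2]
R4 ← R4 + (13/9)·R3: [0, 0, 0, 22/9]
4 nonzero rows, so rank(A) = 4.
A has 4 columns; by rank–nullity, nullity = 4 − 4 = 0.

0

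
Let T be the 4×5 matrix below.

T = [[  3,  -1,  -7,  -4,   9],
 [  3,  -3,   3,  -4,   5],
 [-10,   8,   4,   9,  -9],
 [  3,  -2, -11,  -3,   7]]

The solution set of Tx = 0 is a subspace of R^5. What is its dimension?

1

Row reduce to echelon form.
R2 ← R2 − R1: [0, -2, 10, 0, -4]
R3 ← R3 + (10/3)·R1: [0, 14/3, -58/3, -13/3, 21]
R4 ← R4 − R1: [0, -1, -4, 1, -2]
R3 ← R3 + (7/3)·R2: [0, 0, 4, -13/3, 35/3]
R4 ← R4 − (1/2)·R2: [0, 0, -9, 1, 0]
R4 ← R4 + (9/4)·R3: [0, 0, 0, -35/4, 105/4]
4 nonzero rows, so rank(T) = 4.
T has 5 columns; by rank–nullity, nullity = 5 − 4 = 1.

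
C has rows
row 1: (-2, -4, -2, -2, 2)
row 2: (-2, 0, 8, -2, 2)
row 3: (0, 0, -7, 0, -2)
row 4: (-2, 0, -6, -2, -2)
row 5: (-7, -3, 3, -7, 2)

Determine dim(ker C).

Row reduce to echelon form.
R2 ← R2 − R1: [0, 4, 10, 0, 0]
R4 ← R4 − R1: [0, 4, -4, 0, -4]
R5 ← R5 − (7/2)·R1: [0, 11, 10, 0, -5]
R4 ← R4 − R2: [0, 0, -14, 0, -4]
R5 ← R5 − (11/4)·R2: [0, 0, -35/2, 0, -5]
R4 ← R4 − (2)·R3: [0, 0, 0, 0, 0]
R5 ← R5 − (5/2)·R3: [0, 0, 0, 0, 0]
3 nonzero rows, so rank(C) = 3.
C has 5 columns; by rank–nullity, nullity = 5 − 3 = 2.

2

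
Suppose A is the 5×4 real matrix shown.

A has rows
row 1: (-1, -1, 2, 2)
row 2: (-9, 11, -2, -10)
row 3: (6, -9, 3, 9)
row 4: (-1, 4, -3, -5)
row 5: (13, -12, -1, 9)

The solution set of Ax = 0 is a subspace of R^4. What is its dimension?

Row reduce to echelon form.
R2 ← R2 − (9)·R1: [0, 20, -20, -28]
R3 ← R3 + (6)·R1: [0, -15, 15, 21]
R4 ← R4 − R1: [0, 5, -5, -7]
R5 ← R5 + (13)·R1: [0, -25, 25, 35]
R3 ← R3 + (3/4)·R2: [0, 0, 0, 0]
R4 ← R4 − (1/4)·R2: [0, 0, 0, 0]
R5 ← R5 + (5/4)·R2: [0, 0, 0, 0]
2 nonzero rows, so rank(A) = 2.
A has 4 columns; by rank–nullity, nullity = 4 − 2 = 2.

2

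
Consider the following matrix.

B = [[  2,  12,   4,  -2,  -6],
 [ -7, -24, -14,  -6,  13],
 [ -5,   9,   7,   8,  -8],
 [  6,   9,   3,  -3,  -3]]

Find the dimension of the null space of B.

2

Row reduce to echelon form.
R2 ← R2 + (7/2)·R1: [0, 18, 0, -13, -8]
R3 ← R3 + (5/2)·R1: [0, 39, 17, 3, -23]
R4 ← R4 − (3)·R1: [0, -27, -9, 3, 15]
R3 ← R3 − (13/6)·R2: [0, 0, 17, 187/6, -17/3]
R4 ← R4 + (3/2)·R2: [0, 0, -9, -33/2, 3]
R4 ← R4 + (9/17)·R3: [0, 0, 0, 0, 0]
3 nonzero rows, so rank(B) = 3.
B has 5 columns; by rank–nullity, nullity = 5 − 3 = 2.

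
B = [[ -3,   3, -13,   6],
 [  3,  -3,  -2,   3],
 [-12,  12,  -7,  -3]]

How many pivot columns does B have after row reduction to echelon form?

2

Row reduce to echelon form.
R2 ← R2 + R1: [0, 0, -15, 9]
R3 ← R3 − (4)·R1: [0, 0, 45, -27]
R3 ← R3 + (3)·R2: [0, 0, 0, 0]
Echelon form has 2 nonzero rows, so rank(B) = 2.
Each nonzero row contributes one pivot column: 2 pivot columns.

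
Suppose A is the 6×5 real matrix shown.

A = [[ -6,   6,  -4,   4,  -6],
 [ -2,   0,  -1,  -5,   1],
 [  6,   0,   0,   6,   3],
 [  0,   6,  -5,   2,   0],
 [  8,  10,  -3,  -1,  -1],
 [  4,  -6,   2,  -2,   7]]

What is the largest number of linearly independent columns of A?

4

Row reduce to echelon form.
R2 ← R2 − (1/3)·R1: [0, -2, 1/3, -19/3, 3]
R3 ← R3 + R1: [0, 6, -4, 10, -3]
R5 ← R5 + (4/3)·R1: [0, 18, -25/3, 13/3, -9]
R6 ← R6 + (2/3)·R1: [0, -2, -2/3, 2/3, 3]
R3 ← R3 + (3)·R2: [0, 0, -3, -9, 6]
R4 ← R4 + (3)·R2: [0, 0, -4, -17, 9]
R5 ← R5 + (9)·R2: [0, 0, -16/3, -158/3, 18]
R6 ← R6 − R2: [0, 0, -1, 7, 0]
R4 ← R4 − (4/3)·R3: [0, 0, 0, -5, 1]
R5 ← R5 − (16/9)·R3: [0, 0, 0, -110/3, 22/3]
R6 ← R6 − (1/3)·R3: [0, 0, 0, 10, -2]
R5 ← R5 − (22/3)·R4: [0, 0, 0, 0, 0]
R6 ← R6 + (2)·R4: [0, 0, 0, 0, 0]
Echelon form has 4 nonzero rows, so rank(A) = 4.
The rank gives the maximum number of linearly independent columns: 4.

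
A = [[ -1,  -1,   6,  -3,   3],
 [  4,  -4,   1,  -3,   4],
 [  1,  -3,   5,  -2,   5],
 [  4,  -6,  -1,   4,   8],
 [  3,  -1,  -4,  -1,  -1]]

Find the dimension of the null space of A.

Row reduce to echelon form.
R2 ← R2 + (4)·R1: [0, -8, 25, -15, 16]
R3 ← R3 + R1: [0, -4, 11, -5, 8]
R4 ← R4 + (4)·R1: [0, -10, 23, -8, 20]
R5 ← R5 + (3)·R1: [0, -4, 14, -10, 8]
R3 ← R3 − (1/2)·R2: [0, 0, -3/2, 5/2, 0]
R4 ← R4 − (5/4)·R2: [0, 0, -33/4, 43/4, 0]
R5 ← R5 − (1/2)·R2: [0, 0, 3/2, -5/2, 0]
R4 ← R4 − (11/2)·R3: [0, 0, 0, -3, 0]
R5 ← R5 + R3: [0, 0, 0, 0, 0]
4 nonzero rows, so rank(A) = 4.
A has 5 columns; by rank–nullity, nullity = 5 − 4 = 1.

1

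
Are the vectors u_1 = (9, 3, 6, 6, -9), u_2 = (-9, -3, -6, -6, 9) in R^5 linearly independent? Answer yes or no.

Form the matrix with these vectors as rows and row reduce.
R2 ← R2 + R1: [0, 0, 0, 0, 0]
1 nonzero row, so the 2 vectors span a space of dimension 1.
Since 1 < 2, the vectors are linearly dependent.

no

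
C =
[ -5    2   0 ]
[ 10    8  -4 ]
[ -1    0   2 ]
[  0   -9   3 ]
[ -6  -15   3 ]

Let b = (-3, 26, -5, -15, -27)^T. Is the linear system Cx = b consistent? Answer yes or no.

Row reduce the augmented matrix [C | b].
R2 ← R2 + (2)·R1: [0, 12, -4, 20]
R3 ← R3 − (1/5)·R1: [0, -2/5, 2, -22/5]
R5 ← R5 − (6/5)·R1: [0, -87/5, 3, -117/5]
R3 ← R3 + (1/30)·R2: [0, 0, 28/15, -56/15]
R4 ← R4 + (3/4)·R2: [0, 0, 0, 0]
R5 ← R5 + (29/20)·R2: [0, 0, -14/5, 28/5]
R5 ← R5 + (3/2)·R3: [0, 0, 0, 0]
The echelon form has 3 nonzero rows, and every pivot lies in the first 3 columns, so rank(C) = rank([C|b]) = 3.
The system is consistent.

yes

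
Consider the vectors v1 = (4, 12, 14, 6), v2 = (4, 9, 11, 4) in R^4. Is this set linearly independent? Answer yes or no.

Form the matrix with these vectors as rows and row reduce.
R2 ← R2 − R1: [0, -3, -3, -2]
2 nonzero rows, so the 2 vectors span a space of dimension 2.
Since 2 = 2, the vectors are linearly independent.

yes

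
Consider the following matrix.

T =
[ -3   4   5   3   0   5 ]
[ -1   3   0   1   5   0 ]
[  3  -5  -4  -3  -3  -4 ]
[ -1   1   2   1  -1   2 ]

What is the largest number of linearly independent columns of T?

Row reduce to echelon form.
R2 ← R2 − (1/3)·R1: [0, 5/3, -5/3, 0, 5, -5/3]
R3 ← R3 + R1: [0, -1, 1, 0, -3, 1]
R4 ← R4 − (1/3)·R1: [0, -1/3, 1/3, 0, -1, 1/3]
R3 ← R3 + (3/5)·R2: [0, 0, 0, 0, 0, 0]
R4 ← R4 + (1/5)·R2: [0, 0, 0, 0, 0, 0]
Echelon form has 2 nonzero rows, so rank(T) = 2.
The rank gives the maximum number of linearly independent columns: 2.

2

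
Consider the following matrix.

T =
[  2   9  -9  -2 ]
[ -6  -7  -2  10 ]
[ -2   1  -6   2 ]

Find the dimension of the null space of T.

1

Row reduce to echelon form.
R2 ← R2 + (3)·R1: [0, 20, -29, 4]
R3 ← R3 + R1: [0, 10, -15, 0]
R3 ← R3 − (1/2)·R2: [0, 0, -1/2, -2]
3 nonzero rows, so rank(T) = 3.
T has 4 columns; by rank–nullity, nullity = 4 − 3 = 1.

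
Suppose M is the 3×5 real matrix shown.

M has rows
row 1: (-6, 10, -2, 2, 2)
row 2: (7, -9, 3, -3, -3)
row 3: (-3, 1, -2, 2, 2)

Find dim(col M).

2

Row reduce to echelon form.
R2 ← R2 + (7/6)·R1: [0, 8/3, 2/3, -2/3, -2/3]
R3 ← R3 − (1/2)·R1: [0, -4, -1, 1, 1]
R3 ← R3 + (3/2)·R2: [0, 0, 0, 0, 0]
Echelon form has 2 nonzero rows, so rank(M) = 2.
The column space has dimension equal to the rank: 2.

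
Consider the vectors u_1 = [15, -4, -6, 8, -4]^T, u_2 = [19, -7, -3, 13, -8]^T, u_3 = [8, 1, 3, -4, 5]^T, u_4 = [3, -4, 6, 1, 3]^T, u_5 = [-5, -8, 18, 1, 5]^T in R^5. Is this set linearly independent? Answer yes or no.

no

Form the matrix with these vectors as rows and row reduce.
R2 ← R2 − (19/15)·R1: [0, -29/15, 23/5, 43/15, -44/15]
R3 ← R3 − (8/15)·R1: [0, 47/15, 31/5, -124/15, 107/15]
R4 ← R4 − (1/5)·R1: [0, -16/5, 36/5, -3/5, 19/5]
R5 ← R5 + (1/3)·R1: [0, -28/3, 16, 11/3, 11/3]
R3 ← R3 + (47/29)·R2: [0, 0, 396/29, -105/29, 69/29]
R4 ← R4 − (48/29)·R2: [0, 0, -12/29, -155/29, 251/29]
R5 ← R5 − (140/29)·R2: [0, 0, -180/29, -295/29, 517/29]
R4 ← R4 + (1/33)·R3: [0, 0, 0, -60/11, 96/11]
R5 ← R5 + (5/11)·R3: [0, 0, 0, -130/11, 208/11]
R5 ← R5 − (13/6)·R4: [0, 0, 0, 0, 0]
4 nonzero rows, so the 5 vectors span a space of dimension 4.
Since 4 < 5, the vectors are linearly dependent.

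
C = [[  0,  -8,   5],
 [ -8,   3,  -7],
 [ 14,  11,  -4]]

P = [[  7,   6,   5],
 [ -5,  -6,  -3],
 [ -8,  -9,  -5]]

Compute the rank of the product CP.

2

First compute CP:
[[  0,   3,  -1],
 [-15,  -3, -14],
 [ 75,  54,  57]]
Now row reduce the product.
Swap R1 ↔ R2
R3 ← R3 + (5)·R1: [0, 39, -13]
R3 ← R3 − (13)·R2: [0, 0, 0]
2 nonzero rows, so rank(CP) = 2.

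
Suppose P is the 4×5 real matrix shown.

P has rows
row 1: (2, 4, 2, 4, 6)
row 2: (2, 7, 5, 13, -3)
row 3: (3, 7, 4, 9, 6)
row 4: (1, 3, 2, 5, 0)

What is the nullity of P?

Row reduce to echelon form.
R2 ← R2 − R1: [0, 3, 3, 9, -9]
R3 ← R3 − (3/2)·R1: [0, 1, 1, 3, -3]
R4 ← R4 − (1/2)·R1: [0, 1, 1, 3, -3]
R3 ← R3 − (1/3)·R2: [0, 0, 0, 0, 0]
R4 ← R4 − (1/3)·R2: [0, 0, 0, 0, 0]
2 nonzero rows, so rank(P) = 2.
P has 5 columns; by rank–nullity, nullity = 5 − 2 = 3.

3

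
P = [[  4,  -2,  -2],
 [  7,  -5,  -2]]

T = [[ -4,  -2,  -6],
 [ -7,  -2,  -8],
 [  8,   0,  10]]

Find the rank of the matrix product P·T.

2

First compute PT:
[[-18,  -4, -28],
 [ -9,  -4, -22]]
Now row reduce the product.
R2 ← R2 − (1/2)·R1: [0, -2, -8]
2 nonzero rows, so rank(PT) = 2.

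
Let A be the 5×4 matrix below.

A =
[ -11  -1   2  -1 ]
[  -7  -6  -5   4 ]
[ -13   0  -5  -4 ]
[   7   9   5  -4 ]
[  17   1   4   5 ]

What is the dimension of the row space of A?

4

Row reduce to echelon form.
R2 ← R2 − (7/11)·R1: [0, -59/11, -69/11, 51/11]
R3 ← R3 − (13/11)·R1: [0, 13/11, -81/11, -31/11]
R4 ← R4 + (7/11)·R1: [0, 92/11, 69/11, -51/11]
R5 ← R5 + (17/11)·R1: [0, -6/11, 78/11, 38/11]
R3 ← R3 + (13/59)·R2: [0, 0, -516/59, -106/59]
R4 ← R4 + (92/59)·R2: [0, 0, -207/59, 153/59]
R5 ← R5 − (6/59)·R2: [0, 0, 456/59, 176/59]
R4 ← R4 − (69/172)·R3: [0, 0, 0, 285/86]
R5 ← R5 + (38/43)·R3: [0, 0, 0, 60/43]
R5 ← R5 − (8/19)·R4: [0, 0, 0, 0]
Echelon form has 4 nonzero rows, so rank(A) = 4.
The row space has dimension equal to the rank: 4.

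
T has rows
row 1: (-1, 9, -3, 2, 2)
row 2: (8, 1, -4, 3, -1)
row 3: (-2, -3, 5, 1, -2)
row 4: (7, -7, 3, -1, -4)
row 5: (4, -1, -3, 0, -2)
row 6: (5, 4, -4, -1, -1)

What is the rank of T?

Row reduce to echelon form.
R2 ← R2 + (8)·R1: [0, 73, -28, 19, 15]
R3 ← R3 − (2)·R1: [0, -21, 11, -3, -6]
R4 ← R4 + (7)·R1: [0, 56, -18, 13, 10]
R5 ← R5 + (4)·R1: [0, 35, -15, 8, 6]
R6 ← R6 + (5)·R1: [0, 49, -19, 9, 9]
R3 ← R3 + (21/73)·R2: [0, 0, 215/73, 180/73, -123/73]
R4 ← R4 − (56/73)·R2: [0, 0, 254/73, -115/73, -110/73]
R5 ← R5 − (35/73)·R2: [0, 0, -115/73, -81/73, -87/73]
R6 ← R6 − (49/73)·R2: [0, 0, -15/73, -274/73, -78/73]
R4 ← R4 − (254/215)·R3: [0, 0, 0, -193/43, 104/215]
R5 ← R5 + (23/43)·R3: [0, 0, 0, 9/43, -90/43]
R6 ← R6 + (3/43)·R3: [0, 0, 0, -154/43, -51/43]
R5 ← R5 + (9/193)·R4: [0, 0, 0, 0, -1998/965]
R6 ← R6 − (154/193)·R4: [0, 0, 0, 0, -1517/965]
R6 ← R6 − (41/54)·R5: [0, 0, 0, 0, 0]
Echelon form has 5 nonzero rows, so rank(T) = 5.

5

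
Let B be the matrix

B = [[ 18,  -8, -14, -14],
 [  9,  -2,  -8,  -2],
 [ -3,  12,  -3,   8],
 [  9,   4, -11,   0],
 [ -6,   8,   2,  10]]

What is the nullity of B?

Row reduce to echelon form.
R2 ← R2 − (1/2)·R1: [0, 2, -1, 5]
R3 ← R3 + (1/6)·R1: [0, 32/3, -16/3, 17/3]
R4 ← R4 − (1/2)·R1: [0, 8, -4, 7]
R5 ← R5 + (1/3)·R1: [0, 16/3, -8/3, 16/3]
R3 ← R3 − (16/3)·R2: [0, 0, 0, -21]
R4 ← R4 − (4)·R2: [0, 0, 0, -13]
R5 ← R5 − (8/3)·R2: [0, 0, 0, -8]
R4 ← R4 − (13/21)·R3: [0, 0, 0, 0]
R5 ← R5 − (8/21)·R3: [0, 0, 0, 0]
3 nonzero rows, so rank(B) = 3.
B has 4 columns; by rank–nullity, nullity = 4 − 3 = 1.

1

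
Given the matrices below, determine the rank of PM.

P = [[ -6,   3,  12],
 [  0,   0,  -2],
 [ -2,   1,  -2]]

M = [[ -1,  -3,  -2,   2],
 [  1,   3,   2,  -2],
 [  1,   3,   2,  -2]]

First compute PM:
[[ 21,  63,  42, -42],
 [ -2,  -6,  -4,   4],
 [  1,   3,   2,  -2]]
Now row reduce the product.
R2 ← R2 + (2/21)·R1: [0, 0, 0, 0]
R3 ← R3 − (1/21)·R1: [0, 0, 0, 0]
1 nonzero row, so rank(PM) = 1.

1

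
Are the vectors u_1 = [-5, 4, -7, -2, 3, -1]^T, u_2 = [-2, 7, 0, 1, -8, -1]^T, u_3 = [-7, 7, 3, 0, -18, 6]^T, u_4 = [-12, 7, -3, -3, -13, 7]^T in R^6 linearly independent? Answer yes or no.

yes

Form the matrix with these vectors as rows and row reduce.
R2 ← R2 − (2/5)·R1: [0, 27/5, 14/5, 9/5, -46/5, -3/5]
R3 ← R3 − (7/5)·R1: [0, 7/5, 64/5, 14/5, -111/5, 37/5]
R4 ← R4 − (12/5)·R1: [0, -13/5, 69/5, 9/5, -101/5, 47/5]
R3 ← R3 − (7/27)·R2: [0, 0, 326/27, 7/3, -535/27, 68/9]
R4 ← R4 + (13/27)·R2: [0, 0, 409/27, 8/3, -665/27, 82/9]
R4 ← R4 − (409/326)·R3: [0, 0, 0, -85/326, 75/326, -60/163]
4 nonzero rows, so the 4 vectors span a space of dimension 4.
Since 4 = 4, the vectors are linearly independent.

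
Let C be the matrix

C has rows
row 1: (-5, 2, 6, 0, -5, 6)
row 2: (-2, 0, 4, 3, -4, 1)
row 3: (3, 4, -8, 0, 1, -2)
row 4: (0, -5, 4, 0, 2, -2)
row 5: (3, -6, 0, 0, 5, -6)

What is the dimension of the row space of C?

Row reduce to echelon form.
R2 ← R2 − (2/5)·R1: [0, -4/5, 8/5, 3, -2, -7/5]
R3 ← R3 + (3/5)·R1: [0, 26/5, -22/5, 0, -2, 8/5]
R5 ← R5 + (3/5)·R1: [0, -24/5, 18/5, 0, 2, -12/5]
R3 ← R3 + (13/2)·R2: [0, 0, 6, 39/2, -15, -15/2]
R4 ← R4 − (25/4)·R2: [0, 0, -6, -75/4, 29/2, 27/4]
R5 ← R5 − (6)·R2: [0, 0, -6, -18, 14, 6]
R4 ← R4 + R3: [0, 0, 0, 3/4, -1/2, -3/4]
R5 ← R5 + R3: [0, 0, 0, 3/2, -1, -3/2]
R5 ← R5 − (2)·R4: [0, 0, 0, 0, 0, 0]
Echelon form has 4 nonzero rows, so rank(C) = 4.
The row space has dimension equal to the rank: 4.

4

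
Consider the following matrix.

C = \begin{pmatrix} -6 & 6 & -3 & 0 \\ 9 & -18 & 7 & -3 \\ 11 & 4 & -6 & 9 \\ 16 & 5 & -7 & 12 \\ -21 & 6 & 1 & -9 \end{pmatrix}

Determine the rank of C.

Row reduce to echelon form.
R2 ← R2 + (3/2)·R1: [0, -9, 5/2, -3]
R3 ← R3 + (11/6)·R1: [0, 15, -23/2, 9]
R4 ← R4 + (8/3)·R1: [0, 21, -15, 12]
R5 ← R5 − (7/2)·R1: [0, -15, 23/2, -9]
R3 ← R3 + (5/3)·R2: [0, 0, -22/3, 4]
R4 ← R4 + (7/3)·R2: [0, 0, -55/6, 5]
R5 ← R5 − (5/3)·R2: [0, 0, 22/3, -4]
R4 ← R4 − (5/4)·R3: [0, 0, 0, 0]
R5 ← R5 + R3: [0, 0, 0, 0]
Echelon form has 3 nonzero rows, so rank(C) = 3.

3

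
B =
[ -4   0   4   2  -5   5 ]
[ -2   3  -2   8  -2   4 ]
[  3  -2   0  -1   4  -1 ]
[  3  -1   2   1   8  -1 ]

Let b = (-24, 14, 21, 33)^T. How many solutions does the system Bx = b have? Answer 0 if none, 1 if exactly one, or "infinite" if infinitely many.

Row reduce the augmented matrix [B | b].
R2 ← R2 − (1/2)·R1: [0, 3, -4, 7, 1/2, 3/2, 26]
R3 ← R3 + (3/4)·R1: [0, -2, 3, 1/2, 1/4, 11/4, 3]
R4 ← R4 + (3/4)·R1: [0, -1, 5, 5/2, 17/4, 11/4, 15]
R3 ← R3 + (2/3)·R2: [0, 0, 1/3, 31/6, 7/12, 15/4, 61/3]
R4 ← R4 + (1/3)·R2: [0, 0, 11/3, 29/6, 53/12, 13/4, 71/3]
R4 ← R4 − (11)·R3: [0, 0, 0, -52, -2, -38, -200]
The echelon form has 4 nonzero rows, and every pivot lies in the first 6 columns, so rank(B) = rank([B|b]) = 4.
The system is consistent.
rank = 4 < 6 unknowns, so there are infinitely many solutions.

infinite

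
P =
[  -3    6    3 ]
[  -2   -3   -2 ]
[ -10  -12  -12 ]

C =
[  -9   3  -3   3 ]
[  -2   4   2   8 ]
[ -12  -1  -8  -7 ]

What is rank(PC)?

2

First compute PC:
[[-21,  12,  -3,  18],
 [ 48, -16,  16, -16],
 [258, -66, 102, -42]]
Now row reduce the product.
R2 ← R2 + (16/7)·R1: [0, 80/7, 64/7, 176/7]
R3 ← R3 + (86/7)·R1: [0, 570/7, 456/7, 1254/7]
R3 ← R3 − (57/8)·R2: [0, 0, 0, 0]
2 nonzero rows, so rank(PC) = 2.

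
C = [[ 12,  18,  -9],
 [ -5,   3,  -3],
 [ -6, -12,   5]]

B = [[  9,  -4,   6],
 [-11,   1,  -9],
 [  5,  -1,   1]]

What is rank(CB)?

First compute CB:
[[-135, -21, -99],
 [-93,  26, -60],
 [103,   7,  77]]
Now row reduce the product.
R2 ← R2 − (31/45)·R1: [0, 607/15, 41/5]
R3 ← R3 + (103/135)·R1: [0, -406/45, 22/15]
R3 ← R3 + (406/1821)·R2: [0, 0, 2000/607]
3 nonzero rows, so rank(CB) = 3.

3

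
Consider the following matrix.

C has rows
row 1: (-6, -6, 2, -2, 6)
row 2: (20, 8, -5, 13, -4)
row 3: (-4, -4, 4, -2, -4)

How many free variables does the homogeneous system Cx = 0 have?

Row reduce to echelon form.
R2 ← R2 + (10/3)·R1: [0, -12, 5/3, 19/3, 16]
R3 ← R3 − (2/3)·R1: [0, 0, 8/3, -2/3, -8]
3 nonzero rows, so rank(C) = 3.
C has 5 columns; by rank–nullity, nullity = 5 − 3 = 2.

2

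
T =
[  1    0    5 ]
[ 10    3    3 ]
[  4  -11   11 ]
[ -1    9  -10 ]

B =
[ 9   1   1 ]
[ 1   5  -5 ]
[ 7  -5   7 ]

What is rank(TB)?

First compute TB:
[[ 44, -24,  36],
 [114,  10,  16],
 [102, -106, 136],
 [-70,  94, -116]]
Now row reduce the product.
R2 ← R2 − (57/22)·R1: [0, 794/11, -850/11]
R3 ← R3 − (51/22)·R1: [0, -554/11, 578/11]
R4 ← R4 + (35/22)·R1: [0, 614/11, -646/11]
R3 ← R3 + (277/397)·R2: [0, 0, -544/397]
R4 ← R4 − (307/397)·R2: [0, 0, 408/397]
R4 ← R4 + (3/4)·R3: [0, 0, 0]
3 nonzero rows, so rank(TB) = 3.

3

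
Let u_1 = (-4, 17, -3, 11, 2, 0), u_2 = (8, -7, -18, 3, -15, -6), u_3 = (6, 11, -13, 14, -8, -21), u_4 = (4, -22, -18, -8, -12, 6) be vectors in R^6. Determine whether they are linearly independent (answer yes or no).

yes

Form the matrix with these vectors as rows and row reduce.
R2 ← R2 + (2)·R1: [0, 27, -24, 25, -11, -6]
R3 ← R3 + (3/2)·R1: [0, 73/2, -35/2, 61/2, -5, -21]
R4 ← R4 + R1: [0, -5, -21, 3, -10, 6]
R3 ← R3 − (73/54)·R2: [0, 0, 269/18, -89/27, 533/54, -116/9]
R4 ← R4 + (5/27)·R2: [0, 0, -229/9, 206/27, -325/27, 44/9]
R4 ← R4 + (458/269)·R3: [0, 0, 0, 1628/807, 3848/807, -4588/269]
4 nonzero rows, so the 4 vectors span a space of dimension 4.
Since 4 = 4, the vectors are linearly independent.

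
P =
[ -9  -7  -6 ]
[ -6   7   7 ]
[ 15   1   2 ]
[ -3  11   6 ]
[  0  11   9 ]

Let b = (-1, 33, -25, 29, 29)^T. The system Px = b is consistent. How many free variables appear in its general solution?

0

Row reduce the augmented matrix [P | b].
R2 ← R2 − (2/3)·R1: [0, 35/3, 11, 101/3]
R3 ← R3 + (5/3)·R1: [0, -32/3, -8, -80/3]
R4 ← R4 − (1/3)·R1: [0, 40/3, 8, 88/3]
R3 ← R3 + (32/35)·R2: [0, 0, 72/35, 144/35]
R4 ← R4 − (8/7)·R2: [0, 0, -32/7, -64/7]
R5 ← R5 − (33/35)·R2: [0, 0, -48/35, -96/35]
R4 ← R4 + (20/9)·R3: [0, 0, 0, 0]
R5 ← R5 + (2/3)·R3: [0, 0, 0, 0]
The echelon form has 3 nonzero rows, and every pivot lies in the first 3 columns, so rank(P) = rank([P|b]) = 3.
The system is consistent.
Free variables = (unknowns) − (rank) = 3 − 3 = 0.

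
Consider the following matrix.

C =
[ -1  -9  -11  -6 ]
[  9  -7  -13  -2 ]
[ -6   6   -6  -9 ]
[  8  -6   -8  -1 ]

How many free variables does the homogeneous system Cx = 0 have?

0

Row reduce to echelon form.
R2 ← R2 + (9)·R1: [0, -88, -112, -56]
R3 ← R3 − (6)·R1: [0, 60, 60, 27]
R4 ← R4 + (8)·R1: [0, -78, -96, -49]
R3 ← R3 + (15/22)·R2: [0, 0, -180/11, -123/11]
R4 ← R4 − (39/44)·R2: [0, 0, 36/11, 7/11]
R4 ← R4 + (1/5)·R3: [0, 0, 0, -8/5]
4 nonzero rows, so rank(C) = 4.
C has 4 columns; by rank–nullity, nullity = 4 − 4 = 0.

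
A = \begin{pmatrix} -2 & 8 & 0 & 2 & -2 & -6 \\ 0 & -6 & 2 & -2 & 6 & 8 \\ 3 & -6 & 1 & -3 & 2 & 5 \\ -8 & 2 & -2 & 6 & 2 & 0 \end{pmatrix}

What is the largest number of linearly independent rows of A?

Row reduce to echelon form.
R3 ← R3 + (3/2)·R1: [0, 6, 1, 0, -1, -4]
R4 ← R4 − (4)·R1: [0, -30, -2, -2, 10, 24]
R3 ← R3 + R2: [0, 0, 3, -2, 5, 4]
R4 ← R4 − (5)·R2: [0, 0, -12, 8, -20, -16]
R4 ← R4 + (4)·R3: [0, 0, 0, 0, 0, 0]
Echelon form has 3 nonzero rows, so rank(A) = 3.
The rank gives the maximum number of linearly independent rows: 3.

3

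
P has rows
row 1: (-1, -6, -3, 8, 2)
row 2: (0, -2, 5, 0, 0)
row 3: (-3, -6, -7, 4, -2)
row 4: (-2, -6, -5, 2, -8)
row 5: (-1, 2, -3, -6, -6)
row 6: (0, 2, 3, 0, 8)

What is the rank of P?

4

Row reduce to echelon form.
R3 ← R3 − (3)·R1: [0, 12, 2, -20, -8]
R4 ← R4 − (2)·R1: [0, 6, 1, -14, -12]
R5 ← R5 − R1: [0, 8, 0, -14, -8]
R3 ← R3 + (6)·R2: [0, 0, 32, -20, -8]
R4 ← R4 + (3)·R2: [0, 0, 16, -14, -12]
R5 ← R5 + (4)·R2: [0, 0, 20, -14, -8]
R6 ← R6 + R2: [0, 0, 8, 0, 8]
R4 ← R4 − (1/2)·R3: [0, 0, 0, -4, -8]
R5 ← R5 − (5/8)·R3: [0, 0, 0, -3/2, -3]
R6 ← R6 − (1/4)·R3: [0, 0, 0, 5, 10]
R5 ← R5 − (3/8)·R4: [0, 0, 0, 0, 0]
R6 ← R6 + (5/4)·R4: [0, 0, 0, 0, 0]
Echelon form has 4 nonzero rows, so rank(P) = 4.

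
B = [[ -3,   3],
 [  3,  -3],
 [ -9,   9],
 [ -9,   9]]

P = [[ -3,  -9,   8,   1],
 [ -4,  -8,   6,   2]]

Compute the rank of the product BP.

First compute BP:
[[ -3,   3,  -6,   3],
 [  3,  -3,   6,  -3],
 [ -9,   9, -18,   9],
 [ -9,   9, -18,   9]]
Now row reduce the product.
R2 ← R2 + R1: [0, 0, 0, 0]
R3 ← R3 − (3)·R1: [0, 0, 0, 0]
R4 ← R4 − (3)·R1: [0, 0, 0, 0]
1 nonzero row, so rank(BP) = 1.

1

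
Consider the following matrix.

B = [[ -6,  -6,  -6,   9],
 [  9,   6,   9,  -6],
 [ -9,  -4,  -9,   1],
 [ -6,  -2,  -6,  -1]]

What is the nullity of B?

2

Row reduce to echelon form.
R2 ← R2 + (3/2)·R1: [0, -3, 0, 15/2]
R3 ← R3 − (3/2)·R1: [0, 5, 0, -25/2]
R4 ← R4 − R1: [0, 4, 0, -10]
R3 ← R3 + (5/3)·R2: [0, 0, 0, 0]
R4 ← R4 + (4/3)·R2: [0, 0, 0, 0]
2 nonzero rows, so rank(B) = 2.
B has 4 columns; by rank–nullity, nullity = 4 − 2 = 2.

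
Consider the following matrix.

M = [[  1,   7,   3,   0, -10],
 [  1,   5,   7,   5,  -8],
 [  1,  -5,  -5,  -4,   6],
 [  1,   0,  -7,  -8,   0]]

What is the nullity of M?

2

Row reduce to echelon form.
R2 ← R2 − R1: [0, -2, 4, 5, 2]
R3 ← R3 − R1: [0, -12, -8, -4, 16]
R4 ← R4 − R1: [0, -7, -10, -8, 10]
R3 ← R3 − (6)·R2: [0, 0, -32, -34, 4]
R4 ← R4 − (7/2)·R2: [0, 0, -24, -51/2, 3]
R4 ← R4 − (3/4)·R3: [0, 0, 0, 0, 0]
3 nonzero rows, so rank(M) = 3.
M has 5 columns; by rank–nullity, nullity = 5 − 3 = 2.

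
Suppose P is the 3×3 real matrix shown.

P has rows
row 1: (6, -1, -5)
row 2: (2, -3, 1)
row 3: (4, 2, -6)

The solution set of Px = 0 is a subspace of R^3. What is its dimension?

Row reduce to echelon form.
R2 ← R2 − (1/3)·R1: [0, -8/3, 8/3]
R3 ← R3 − (2/3)·R1: [0, 8/3, -8/3]
R3 ← R3 + R2: [0, 0, 0]
2 nonzero rows, so rank(P) = 2.
P has 3 columns; by rank–nullity, nullity = 3 − 2 = 1.

1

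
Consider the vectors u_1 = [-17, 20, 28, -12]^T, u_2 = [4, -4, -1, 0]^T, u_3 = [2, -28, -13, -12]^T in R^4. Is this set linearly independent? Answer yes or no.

yes

Form the matrix with these vectors as rows and row reduce.
R2 ← R2 + (4/17)·R1: [0, 12/17, 95/17, -48/17]
R3 ← R3 + (2/17)·R1: [0, -436/17, -165/17, -228/17]
R3 ← R3 + (109/3)·R2: [0, 0, 580/3, -116]
3 nonzero rows, so the 3 vectors span a space of dimension 3.
Since 3 = 3, the vectors are linearly independent.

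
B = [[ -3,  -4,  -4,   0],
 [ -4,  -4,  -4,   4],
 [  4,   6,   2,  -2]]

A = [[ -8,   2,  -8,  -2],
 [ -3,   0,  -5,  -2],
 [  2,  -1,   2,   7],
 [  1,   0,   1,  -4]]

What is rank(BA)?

3

First compute BA:
[[ 28,  -2,  36, -14],
 [ 40,  -4,  48, -28],
 [-48,   6, -60,   2]]
Now row reduce the product.
R2 ← R2 − (10/7)·R1: [0, -8/7, -24/7, -8]
R3 ← R3 + (12/7)·R1: [0, 18/7, 12/7, -22]
R3 ← R3 + (9/4)·R2: [0, 0, -6, -40]
3 nonzero rows, so rank(BA) = 3.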